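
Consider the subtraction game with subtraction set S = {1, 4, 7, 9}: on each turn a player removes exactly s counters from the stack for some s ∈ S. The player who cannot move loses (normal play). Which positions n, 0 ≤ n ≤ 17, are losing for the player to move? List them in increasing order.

0, 2, 5, 8, 10, 13, 16

G(0) = 0
G(1) = mex{0} = 1
G(2) = mex{1} = 0
G(3) = mex{0} = 1
G(4) = mex{1,0} = 2
G(5) = mex{2,1} = 0
G(6) = mex{0,0} = 1
G(7) = mex{1,1,0} = 2
G(8) = mex{2,2,1} = 0
G(9) = mex{0,0,0,0} = 1
G(10) = mex{1,1,1,1} = 0
G(11) = mex{0,2,2,0} = 1
G(12) = mex{1,0,0,1} = 2
G(13) = mex{2,1,1,2} = 0
G(14) = mex{0,0,2,0} = 1
G(15) = mex{1,1,0,1} = 2
G(16) = mex{2,2,1,2} = 0
G(17) = mex{0,0,0,0} = 1
P-positions are exactly the n with G(n) = 0.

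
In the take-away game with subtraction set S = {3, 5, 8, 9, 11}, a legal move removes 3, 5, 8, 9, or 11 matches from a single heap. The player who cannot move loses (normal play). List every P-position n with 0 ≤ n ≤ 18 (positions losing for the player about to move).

0, 1, 2, 14, 15, 16

G(0) = 0
G(1) = mex{} = 0
G(2) = mex{} = 0
G(3) = mex{0} = 1
G(4) = mex{0} = 1
G(5) = mex{0,0} = 1
G(6) = mex{1,0} = 2
G(7) = mex{1,0} = 2
G(8) = mex{1,1,0} = 2
G(9) = mex{2,1,0,0} = 3
G(10) = mex{2,1,0,0} = 3
G(11) = mex{2,2,1,0,0} = 3
G(12) = mex{3,2,1,1,0} = 4
G(13) = mex{3,2,1,1,0} = 4
G(14) = mex{3,3,2,1,1} = 0
G(15) = mex{4,3,2,2,1} = 0
G(16) = mex{4,3,2,2,1} = 0
G(17) = mex{0,4,3,2,2} = 1
G(18) = mex{0,4,3,3,2} = 1
P-positions are exactly the n with G(n) = 0.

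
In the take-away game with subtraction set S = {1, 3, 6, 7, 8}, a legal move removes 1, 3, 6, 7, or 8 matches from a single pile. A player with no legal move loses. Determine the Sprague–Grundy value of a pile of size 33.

G(0) = 0
G(1) = mex{0} = 1
G(2) = mex{1} = 0
G(3) = mex{0,0} = 1
G(4) = mex{1,1} = 0
G(5) = mex{0,0} = 1
G(6) = mex{1,1,0} = 2
G(7) = mex{2,0,1,0} = 3
G(8) = mex{3,1,0,1,0} = 2
G(9) = mex{2,2,1,0,1} = 3
G(10) = mex{3,3,0,1,0} = 2
G(11) = mex{2,2,1,0,1} = 3
G(12) = mex{3,3,2,1,0} = 4
G(13) = mex{4,2,3,2,1} = 0
G(14) = mex{0,3,2,3,2} = 1
G(15) = mex{1,4,3,2,3} = 0
G(16) = mex{0,0,2,3,2} = 1
G(17) = mex{1,1,3,2,3} = 0
G(18) = mex{0,0,4,3,2} = 1
G(19) = mex{1,1,0,4,3} = 2
G(20) = mex{2,0,1,0,4} = 3
G(21) = mex{3,1,0,1,0} = 2
G(22) = mex{2,2,1,0,1} = 3
G(23) = mex{3,3,0,1,0} = 2
G(24) = mex{2,2,1,0,1} = 3
G(25) = mex{3,3,2,1,0} = 4
G(26) = mex{4,2,3,2,1} = 0
G(27) = mex{0,3,2,3,2} = 1
G(28) = mex{1,4,3,2,3} = 0
G(29) = mex{0,0,2,3,2} = 1
G(30) = mex{1,1,3,2,3} = 0
G(31) = mex{0,0,4,3,2} = 1
G(32) = mex{1,1,0,4,3} = 2
G(33) = mex{2,0,1,0,4} = 3

3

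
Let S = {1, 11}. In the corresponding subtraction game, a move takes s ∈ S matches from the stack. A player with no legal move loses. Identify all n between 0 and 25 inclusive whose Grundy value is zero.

G(0) = 0
G(1) = mex{0} = 1
G(2) = mex{1} = 0
G(3) = mex{0} = 1
G(4) = mex{1} = 0
G(5) = mex{0} = 1
G(6) = mex{1} = 0
G(7) = mex{0} = 1
G(8) = mex{1} = 0
G(9) = mex{0} = 1
G(10) = mex{1} = 0
G(11) = mex{0,0} = 1
G(12) = mex{1,1} = 0
G(13) = mex{0,0} = 1
G(14) = mex{1,1} = 0
G(15) = mex{0,0} = 1
G(16) = mex{1,1} = 0
G(17) = mex{0,0} = 1
G(18) = mex{1,1} = 0
G(19) = mex{0,0} = 1
G(20) = mex{1,1} = 0
G(21) = mex{0,0} = 1
G(22) = mex{1,1} = 0
G(23) = mex{0,0} = 1
G(24) = mex{1,1} = 0
G(25) = mex{0,0} = 1
P-positions are exactly the n with G(n) = 0.

0, 2, 4, 6, 8, 10, 12, 14, 16, 18, 20, 22, 24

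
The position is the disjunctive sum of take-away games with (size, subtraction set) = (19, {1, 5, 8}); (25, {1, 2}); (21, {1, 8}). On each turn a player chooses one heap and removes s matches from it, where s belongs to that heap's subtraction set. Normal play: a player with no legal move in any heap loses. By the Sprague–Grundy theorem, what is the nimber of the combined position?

0

Heap A, S = {1, 5, 8}:
G(0) = 0
G(1) = mex{0} = 1
G(2) = mex{1} = 0
G(3) = mex{0} = 1
G(4) = mex{1} = 0
G(5) = mex{0,0} = 1
G(6) = mex{1,1} = 0
G(7) = mex{0,0} = 1
G(8) = mex{1,1,0} = 2
G(9) = mex{2,0,1} = 3
G(10) = mex{3,1,0} = 2
G(11) = mex{2,0,1} = 3
G(12) = mex{3,1,0} = 2
G(13) = mex{2,2,1} = 0
G(14) = mex{0,3,0} = 1
G(15) = mex{1,2,1} = 0
G(16) = mex{0,3,2} = 1
G(17) = mex{1,2,3} = 0
G(18) = mex{0,0,2} = 1
G(19) = mex{1,1,3} = 0
G_A(19) = 0.
Heap B, S = {1, 2}:
G(0) = 0
G(1) = mex{0} = 1
G(2) = mex{1,0} = 2
G(3) = mex{2,1} = 0
G(4) = mex{0,2} = 1
G(5) = mex{1,0} = 2
G(6) = mex{2,1} = 0
G(7) = mex{0,2} = 1
G(8) = mex{1,0} = 2
G(9) = mex{2,1} = 0
G(10) = mex{0,2} = 1
G(11) = mex{1,0} = 2
G(12) = mex{2,1} = 0
G(13) = mex{0,2} = 1
G(14) = mex{1,0} = 2
G(15) = mex{2,1} = 0
G(16) = mex{0,2} = 1
G(17) = mex{1,0} = 2
G(18) = mex{2,1} = 0
G(19) = mex{0,2} = 1
G(20) = mex{1,0} = 2
G(21) = mex{2,1} = 0
G(22) = mex{0,2} = 1
G(23) = mex{1,0} = 2
G(24) = mex{2,1} = 0
G(25) = mex{0,2} = 1
G_B(25) = 1.
Heap C, S = {1, 8}:
n :  0  1  2  3  4  5  6  7  8  9 10 11 12 13 14 15 16 17 18 19 20 21
G :  0  1  0  1  0  1  0  1  2  0  1  0  1  0  1  0  1  2  0  1  0  1
G_C(21) = 1.
Combined Grundy value = 0 ⊕ 1 ⊕ 1 = 0.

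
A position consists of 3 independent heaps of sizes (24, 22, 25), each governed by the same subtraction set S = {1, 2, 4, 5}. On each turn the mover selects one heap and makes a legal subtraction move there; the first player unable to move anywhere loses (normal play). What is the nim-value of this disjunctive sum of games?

0

All heaps use S = {1, 2, 4, 5}:
n :  0  1  2  3  4  5  6  7  8  9 10 11 12 13 14 15 16 17 18 19 20 21 22 23 24 25
G :  0  1  2  0  1  2  0  1  2  0  1  2  0  1  2  0  1  2  0  1  2  0  1  2  0  1
Heap A: G(24) = 0.
Heap B: G(22) = 1.
Heap C: G(25) = 1.
Combined Grundy value = 0 ⊕ 1 ⊕ 1 = 0.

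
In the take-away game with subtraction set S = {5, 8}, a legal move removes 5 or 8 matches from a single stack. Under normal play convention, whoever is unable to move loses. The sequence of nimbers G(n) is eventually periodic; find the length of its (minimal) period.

13

n :  0  1  2  3  4  5  6  7  8  9 10 11 12 13 14 15 16 17 18 19 20 21 22 23 24 25 26 27
G :  0  0  0  0  0  1  1  1  1  1  2  2  2  0  0  0  0  0  1  1  1  1  1  2  2  2  0  0
G(n+13) = G(n) holds for n = 0,…,7 (a full window of length max(S) = 8), so the sequence is purely periodic with period 13.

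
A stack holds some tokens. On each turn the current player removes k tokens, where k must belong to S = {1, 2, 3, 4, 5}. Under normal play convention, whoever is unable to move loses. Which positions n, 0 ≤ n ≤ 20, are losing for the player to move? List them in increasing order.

0, 6, 12, 18

n :  0  1  2  3  4  5  6  7  8  9 10 11 12 13 14 15 16 17 18 19 20
G :  0  1  2  3  4  5  0  1  2  3  4  5  0  1  2  3  4  5  0  1  2
P-positions are exactly the n with G(n) = 0.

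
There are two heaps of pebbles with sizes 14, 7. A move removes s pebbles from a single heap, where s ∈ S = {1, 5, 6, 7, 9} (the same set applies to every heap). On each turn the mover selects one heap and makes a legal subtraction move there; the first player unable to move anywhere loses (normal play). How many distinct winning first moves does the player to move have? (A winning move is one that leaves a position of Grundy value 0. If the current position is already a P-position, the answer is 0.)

All heaps use S = {1, 5, 6, 7, 9}:
n :  0  1  2  3  4  5  6  7  8  9 10 11 12 13 14
G :  0  1  0  1  0  1  2  3  2  3  2  3  0  1  0
Heap A: G(14) = 0.
Heap B: G(7) = 3.
Combined Grundy value = 0 ⊕ 3 = 3.
A winning move leaves total XOR = 0, i.e. changes one component's Grundy value g to g ⊕ X where X is the current total.
Heap A: need g' = 0⊕3 = 3. Options: 14−1→G=1, 14−5→G=3, 14−6→G=2, 14−7→G=3, 14−9→G=1. Hits: 2.
Heap B: need g' = 3⊕3 = 0. Options: 7−1→G=2, 7−5→G=0, 7−6→G=1, 7−7→G=0. Hits: 2.

4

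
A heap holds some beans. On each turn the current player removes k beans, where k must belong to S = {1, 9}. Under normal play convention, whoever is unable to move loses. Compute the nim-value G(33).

n :  0  1  2  3  4  5  6  7  8  9 10 11 12 13 14 15 16 17 18 19 20 21 22 23 24 25 26 27 28 29 30 31 32 33
G :  0  1  0  1  0  1  0  1  0  1  0  1  0  1  0  1  0  1  0  1  0  1  0  1  0  1  0  1  0  1  0  1  0  1

1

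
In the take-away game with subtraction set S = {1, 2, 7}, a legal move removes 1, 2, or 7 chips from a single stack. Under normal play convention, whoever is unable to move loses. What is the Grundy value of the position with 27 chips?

0

n :  0  1  2  3  4  5  6  7  8  9 10 11 12 13 14 15 16 17 18 19 20 21 22 23 24 25 26 27
G :  0  1  2  0  1  2  0  1  2  0  1  2  0  1  2  0  1  2  0  1  2  0  1  2  0  1  2  0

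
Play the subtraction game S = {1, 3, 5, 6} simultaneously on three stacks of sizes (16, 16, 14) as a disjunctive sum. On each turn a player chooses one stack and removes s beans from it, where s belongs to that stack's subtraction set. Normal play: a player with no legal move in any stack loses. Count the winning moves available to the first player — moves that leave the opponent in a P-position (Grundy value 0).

All stacks use S = {1, 3, 5, 6}:
G(0) = 0
G(1) = mex{0} = 1
G(2) = mex{1} = 0
G(3) = mex{0,0} = 1
G(4) = mex{1,1} = 0
G(5) = mex{0,0,0} = 1
G(6) = mex{1,1,1,0} = 2
G(7) = mex{2,0,0,1} = 3
G(8) = mex{3,1,1,0} = 2
G(9) = mex{2,2,0,1} = 3
G(10) = mex{3,3,1,0} = 2
G(11) = mex{2,2,2,1} = 0
G(12) = mex{0,3,3,2} = 1
G(13) = mex{1,2,2,3} = 0
G(14) = mex{0,0,3,2} = 1
G(15) = mex{1,1,2,3} = 0
G(16) = mex{0,0,0,2} = 1
Stack A: G(16) = 1.
Stack B: G(16) = 1.
Stack C: G(14) = 1.
Combined Grundy value = 1 ⊕ 1 ⊕ 1 = 1.
A winning move leaves total XOR = 0, i.e. changes one component's Grundy value g to g ⊕ X where X is the current total.
Stack A: need g' = 1⊕1 = 0. Options: 16−1→G=0, 16−3→G=0, 16−5→G=0, 16−6→G=2. Hits: 3.
Stack B: need g' = 1⊕1 = 0. Options: 16−1→G=0, 16−3→G=0, 16−5→G=0, 16−6→G=2. Hits: 3.
Stack C: need g' = 1⊕1 = 0. Options: 14−1→G=0, 14−3→G=0, 14−5→G=3, 14−6→G=2. Hits: 2.

8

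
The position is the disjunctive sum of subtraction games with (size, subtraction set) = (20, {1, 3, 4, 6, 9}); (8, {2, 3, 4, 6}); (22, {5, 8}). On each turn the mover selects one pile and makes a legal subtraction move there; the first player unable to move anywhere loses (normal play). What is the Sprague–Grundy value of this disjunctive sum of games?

0

Pile A, S = {1, 3, 4, 6, 9}:
G(0) = 0
G(1) = mex{0} = 1
G(2) = mex{1} = 0
G(3) = mex{0,0} = 1
G(4) = mex{1,1,0} = 2
G(5) = mex{2,0,1} = 3
G(6) = mex{3,1,0,0} = 2
G(7) = mex{2,2,1,1} = 0
G(8) = mex{0,3,2,0} = 1
G(9) = mex{1,2,3,1,0} = 4
G(10) = mex{4,0,2,2,1} = 3
G(11) = mex{3,1,0,3,0} = 2
G(12) = mex{2,4,1,2,1} = 0
G(13) = mex{0,3,4,0,2} = 1
G(14) = mex{1,2,3,1,3} = 0
G(15) = mex{0,0,2,4,2} = 1
G(16) = mex{1,1,0,3,0} = 2
G(17) = mex{2,0,1,2,1} = 3
G(18) = mex{3,1,0,0,4} = 2
G(19) = mex{2,2,1,1,3} = 0
G(20) = mex{0,3,2,0,2} = 1
G_A(20) = 1.
Pile B, S = {2, 3, 4, 6}:
G(0) = 0
G(1) = mex{} = 0
G(2) = mex{0} = 1
G(3) = mex{0,0} = 1
G(4) = mex{1,0,0} = 2
G(5) = mex{1,1,0} = 2
G(6) = mex{2,1,1,0} = 3
G(7) = mex{2,2,1,0} = 3
G(8) = mex{3,2,2,1} = 0
G_B(8) = 0.
Pile C, S = {5, 8}:
G(0) = 0
G(1) = mex{} = 0
G(2) = mex{} = 0
G(3) = mex{} = 0
G(4) = mex{} = 0
G(5) = mex{0} = 1
G(6) = mex{0} = 1
G(7) = mex{0} = 1
G(8) = mex{0,0} = 1
G(9) = mex{0,0} = 1
G(10) = mex{1,0} = 2
G(11) = mex{1,0} = 2
G(12) = mex{1,0} = 2
G(13) = mex{1,1} = 0
G(14) = mex{1,1} = 0
G(15) = mex{2,1} = 0
G(16) = mex{2,1} = 0
G(17) = mex{2,1} = 0
G(18) = mex{0,2} = 1
G(19) = mex{0,2} = 1
G(20) = mex{0,2} = 1
G(21) = mex{0,0} = 1
G(22) = mex{0,0} = 1
G_C(22) = 1.
Combined Grundy value = 1 ⊕ 0 ⊕ 1 = 0.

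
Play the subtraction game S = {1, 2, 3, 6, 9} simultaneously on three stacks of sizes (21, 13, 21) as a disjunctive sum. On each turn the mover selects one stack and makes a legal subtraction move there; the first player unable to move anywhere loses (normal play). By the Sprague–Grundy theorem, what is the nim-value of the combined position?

1

All stacks use S = {1, 2, 3, 6, 9}:
G(0) = 0
G(1) = mex{0} = 1
G(2) = mex{1,0} = 2
G(3) = mex{2,1,0} = 3
G(4) = mex{3,2,1} = 0
G(5) = mex{0,3,2} = 1
G(6) = mex{1,0,3,0} = 2
G(7) = mex{2,1,0,1} = 3
G(8) = mex{3,2,1,2} = 0
G(9) = mex{0,3,2,3,0} = 1
G(10) = mex{1,0,3,0,1} = 2
G(11) = mex{2,1,0,1,2} = 3
G(12) = mex{3,2,1,2,3} = 0
G(13) = mex{0,3,2,3,0} = 1
G(14) = mex{1,0,3,0,1} = 2
G(15) = mex{2,1,0,1,2} = 3
G(16) = mex{3,2,1,2,3} = 0
G(17) = mex{0,3,2,3,0} = 1
G(18) = mex{1,0,3,0,1} = 2
G(19) = mex{2,1,0,1,2} = 3
G(20) = mex{3,2,1,2,3} = 0
G(21) = mex{0,3,2,3,0} = 1
Stack A: G(21) = 1.
Stack B: G(13) = 1.
Stack C: G(21) = 1.
Combined Grundy value = 1 ⊕ 1 ⊕ 1 = 1.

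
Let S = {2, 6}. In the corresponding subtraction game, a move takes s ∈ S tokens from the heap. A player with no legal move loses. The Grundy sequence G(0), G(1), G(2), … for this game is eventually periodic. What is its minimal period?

G(0) = 0
G(1) = mex{} = 0
G(2) = mex{0} = 1
G(3) = mex{0} = 1
G(4) = mex{1} = 0
G(5) = mex{1} = 0
G(6) = mex{0,0} = 1
G(7) = mex{0,0} = 1
G(8) = mex{1,1} = 0
G(9) = mex{1,1} = 0
G(10) = mex{0,0} = 1
G(11) = mex{0,0} = 1
G(12) = mex{1,1} = 0
G(13) = mex{1,1} = 0
G(14) = mex{0,0} = 1
G(n+4) = G(n) holds for n = 0,…,5 (a full window of length max(S) = 6), so the sequence is purely periodic with period 4.

4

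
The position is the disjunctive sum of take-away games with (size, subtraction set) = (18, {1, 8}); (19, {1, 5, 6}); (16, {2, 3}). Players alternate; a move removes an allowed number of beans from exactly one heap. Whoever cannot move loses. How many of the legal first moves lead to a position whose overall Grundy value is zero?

Heap A, S = {1, 8}:
G(0) = 0
G(1) = mex{0} = 1
G(2) = mex{1} = 0
G(3) = mex{0} = 1
G(4) = mex{1} = 0
G(5) = mex{0} = 1
G(6) = mex{1} = 0
G(7) = mex{0} = 1
G(8) = mex{1,0} = 2
G(9) = mex{2,1} = 0
G(10) = mex{0,0} = 1
G(11) = mex{1,1} = 0
G(12) = mex{0,0} = 1
G(13) = mex{1,1} = 0
G(14) = mex{0,0} = 1
G(15) = mex{1,1} = 0
G(16) = mex{0,2} = 1
G(17) = mex{1,0} = 2
G(18) = mex{2,1} = 0
G_A(18) = 0.
Heap B, S = {1, 5, 6}:
G(0) = 0
G(1) = mex{0} = 1
G(2) = mex{1} = 0
G(3) = mex{0} = 1
G(4) = mex{1} = 0
G(5) = mex{0,0} = 1
G(6) = mex{1,1,0} = 2
G(7) = mex{2,0,1} = 3
G(8) = mex{3,1,0} = 2
G(9) = mex{2,0,1} = 3
G(10) = mex{3,1,0} = 2
G(11) = mex{2,2,1} = 0
G(12) = mex{0,3,2} = 1
G(13) = mex{1,2,3} = 0
G(14) = mex{0,3,2} = 1
G(15) = mex{1,2,3} = 0
G(16) = mex{0,0,2} = 1
G(17) = mex{1,1,0} = 2
G(18) = mex{2,0,1} = 3
G(19) = mex{3,1,0} = 2
G_B(19) = 2.
Heap C, S = {2, 3}:
G(0) = 0
G(1) = mex{} = 0
G(2) = mex{0} = 1
G(3) = mex{0,0} = 1
G(4) = mex{1,0} = 2
G(5) = mex{1,1} = 0
G(6) = mex{2,1} = 0
G(7) = mex{0,2} = 1
G(8) = mex{0,0} = 1
G(9) = mex{1,0} = 2
G(10) = mex{1,1} = 0
G(11) = mex{2,1} = 0
G(12) = mex{0,2} = 1
G(13) = mex{0,0} = 1
G(14) = mex{1,0} = 2
G(15) = mex{1,1} = 0
G(16) = mex{2,1} = 0
G_C(16) = 0.
Combined Grundy value = 0 ⊕ 2 ⊕ 0 = 2.
A winning move leaves total XOR = 0, i.e. changes one component's Grundy value g to g ⊕ X where X is the current total.
Heap A: need g' = 0⊕2 = 2. Options: 18−1→G=2, 18−8→G=1. Hits: 1.
Heap B: need g' = 2⊕2 = 0. Options: 19−1→G=3, 19−5→G=1, 19−6→G=0. Hits: 1.
Heap C: need g' = 0⊕2 = 2. Options: 16−2→G=2, 16−3→G=1. Hits: 1.

3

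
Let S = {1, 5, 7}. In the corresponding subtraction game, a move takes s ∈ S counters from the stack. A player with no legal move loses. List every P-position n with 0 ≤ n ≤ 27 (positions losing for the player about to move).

0, 2, 4, 6, 8, 10, 12, 14, 16, 18, 20, 22, 24, 26

n :  0  1  2  3  4  5  6  7  8  9 10 11 12 13 14 15 16 17 18 19 20 21 22 23 24 25 26 27
G :  0  1  0  1  0  1  0  1  0  1  0  1  0  1  0  1  0  1  0  1  0  1  0  1  0  1  0  1
P-positions are exactly the n with G(n) = 0.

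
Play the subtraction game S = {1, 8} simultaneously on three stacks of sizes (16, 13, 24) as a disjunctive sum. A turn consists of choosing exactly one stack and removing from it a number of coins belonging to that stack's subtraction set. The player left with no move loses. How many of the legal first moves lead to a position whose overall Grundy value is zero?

All stacks use S = {1, 8}:
n :  0  1  2  3  4  5  6  7  8  9 10 11 12 13 14 15 16 17 18 19 20 21 22 23 24
G :  0  1  0  1  0  1  0  1  2  0  1  0  1  0  1  0  1  2  0  1  0  1  0  1  0
Stack A: G(16) = 1.
Stack B: G(13) = 0.
Stack C: G(24) = 0.
Combined Grundy value = 1 ⊕ 0 ⊕ 0 = 1.
A winning move leaves total XOR = 0, i.e. changes one component's Grundy value g to g ⊕ X where X is the current total.
Stack A: need g' = 1⊕1 = 0. Options: 16−1→G=0, 16−8→G=2. Hits: 1.
Stack B: need g' = 0⊕1 = 1. Options: 13−1→G=1, 13−8→G=1. Hits: 2.
Stack C: need g' = 0⊕1 = 1. Options: 24−1→G=1, 24−8→G=1. Hits: 2.

5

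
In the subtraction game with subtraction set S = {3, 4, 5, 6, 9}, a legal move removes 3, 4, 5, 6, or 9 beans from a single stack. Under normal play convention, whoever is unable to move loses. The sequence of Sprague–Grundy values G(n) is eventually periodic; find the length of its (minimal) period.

G(0) = 0
G(1) = mex{} = 0
G(2) = mex{} = 0
G(3) = mex{0} = 1
G(4) = mex{0,0} = 1
G(5) = mex{0,0,0} = 1
G(6) = mex{1,0,0,0} = 2
G(7) = mex{1,1,0,0} = 2
G(8) = mex{1,1,1,0} = 2
G(9) = mex{2,1,1,1,0} = 3
G(10) = mex{2,2,1,1,0} = 3
G(11) = mex{2,2,2,1,0} = 3
G(12) = mex{3,2,2,2,1} = 0
G(13) = mex{3,3,2,2,1} = 0
G(14) = mex{3,3,3,2,1} = 0
G(15) = mex{0,3,3,3,2} = 1
G(16) = mex{0,0,3,3,2} = 1
G(17) = mex{0,0,0,3,2} = 1
G(18) = mex{1,0,0,0,3} = 2
G(19) = mex{1,1,0,0,3} = 2
G(20) = mex{1,1,1,0,3} = 2
G(21) = mex{2,1,1,1,0} = 3
G(22) = mex{2,2,1,1,0} = 3
G(23) = mex{2,2,2,1,0} = 3
G(24) = mex{3,2,2,2,1} = 0
G(25) = mex{3,3,2,2,1} = 0
G(n+12) = G(n) holds for n = 0,…,8 (a full window of length max(S) = 9), so the sequence is purely periodic with period 12.

12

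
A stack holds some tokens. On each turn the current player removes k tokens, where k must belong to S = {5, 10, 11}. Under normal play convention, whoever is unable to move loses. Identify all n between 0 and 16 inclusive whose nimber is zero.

0, 1, 2, 3, 4, 16

n :  0  1  2  3  4  5  6  7  8  9 10 11 12 13 14 15 16
G :  0  0  0  0  0  1  1  1  1  1  2  2  2  2  2  3  0
P-positions are exactly the n with G(n) = 0.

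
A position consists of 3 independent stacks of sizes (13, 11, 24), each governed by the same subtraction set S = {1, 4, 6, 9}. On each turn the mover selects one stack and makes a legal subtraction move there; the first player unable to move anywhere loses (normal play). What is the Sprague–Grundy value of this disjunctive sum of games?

2

All stacks use S = {1, 4, 6, 9}:
n :  0  1  2  3  4  5  6  7  8  9 10 11 12 13 14 15 16 17 18 19 20 21 22 23 24
G :  0  1  0  1  2  0  1  0  1  2  0  1  0  1  2  0  1  0  1  2  0  1  0  1  2
Stack A: G(13) = 1.
Stack B: G(11) = 1.
Stack C: G(24) = 2.
Combined Grundy value = 1 ⊕ 1 ⊕ 2 = 2.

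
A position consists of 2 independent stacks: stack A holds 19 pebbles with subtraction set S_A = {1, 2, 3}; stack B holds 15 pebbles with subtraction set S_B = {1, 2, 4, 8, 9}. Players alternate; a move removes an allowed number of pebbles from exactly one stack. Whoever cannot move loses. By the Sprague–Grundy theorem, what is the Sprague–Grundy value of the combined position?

Stack A, S = {1, 2, 3}:
G(0) = 0
G(1) = mex{0} = 1
G(2) = mex{1,0} = 2
G(3) = mex{2,1,0} = 3
G(4) = mex{3,2,1} = 0
G(5) = mex{0,3,2} = 1
G(6) = mex{1,0,3} = 2
G(7) = mex{2,1,0} = 3
G(8) = mex{3,2,1} = 0
G(9) = mex{0,3,2} = 1
G(10) = mex{1,0,3} = 2
G(11) = mex{2,1,0} = 3
G(12) = mex{3,2,1} = 0
G(13) = mex{0,3,2} = 1
G(14) = mex{1,0,3} = 2
G(15) = mex{2,1,0} = 3
G(16) = mex{3,2,1} = 0
G(17) = mex{0,3,2} = 1
G(18) = mex{1,0,3} = 2
G(19) = mex{2,1,0} = 3
G_A(19) = 3.
Stack B, S = {1, 2, 4, 8, 9}:
n :  0  1  2  3  4  5  6  7  8  9 10 11 12 13 14 15
G :  0  1  2  0  1  2  0  1  2  3  4  5  3  0  1  2
G_B(15) = 2.
Combined Grundy value = 3 ⊕ 2 = 1.

1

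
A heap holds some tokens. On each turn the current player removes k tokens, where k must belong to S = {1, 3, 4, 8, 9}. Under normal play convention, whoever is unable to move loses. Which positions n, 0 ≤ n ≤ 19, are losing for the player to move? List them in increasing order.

0, 2, 7, 12, 14, 19

G(0) = 0
G(1) = mex{0} = 1
G(2) = mex{1} = 0
G(3) = mex{0,0} = 1
G(4) = mex{1,1,0} = 2
G(5) = mex{2,0,1} = 3
G(6) = mex{3,1,0} = 2
G(7) = mex{2,2,1} = 0
G(8) = mex{0,3,2,0} = 1
G(9) = mex{1,2,3,1,0} = 4
G(10) = mex{4,0,2,0,1} = 3
G(11) = mex{3,1,0,1,0} = 2
G(12) = mex{2,4,1,2,1} = 0
G(13) = mex{0,3,4,3,2} = 1
G(14) = mex{1,2,3,2,3} = 0
G(15) = mex{0,0,2,0,2} = 1
G(16) = mex{1,1,0,1,0} = 2
G(17) = mex{2,0,1,4,1} = 3
G(18) = mex{3,1,0,3,4} = 2
G(19) = mex{2,2,1,2,3} = 0
P-positions are exactly the n with G(n) = 0.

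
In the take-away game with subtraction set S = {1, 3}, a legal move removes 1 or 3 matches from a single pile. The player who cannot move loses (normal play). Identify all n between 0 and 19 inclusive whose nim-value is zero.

0, 2, 4, 6, 8, 10, 12, 14, 16, 18

G(0) = 0
G(1) = mex{0} = 1
G(2) = mex{1} = 0
G(3) = mex{0,0} = 1
G(4) = mex{1,1} = 0
G(5) = mex{0,0} = 1
G(6) = mex{1,1} = 0
G(7) = mex{0,0} = 1
G(8) = mex{1,1} = 0
G(9) = mex{0,0} = 1
G(10) = mex{1,1} = 0
G(11) = mex{0,0} = 1
G(12) = mex{1,1} = 0
G(13) = mex{0,0} = 1
G(14) = mex{1,1} = 0
G(15) = mex{0,0} = 1
G(16) = mex{1,1} = 0
G(17) = mex{0,0} = 1
G(18) = mex{1,1} = 0
G(19) = mex{0,0} = 1
P-positions are exactly the n with G(n) = 0.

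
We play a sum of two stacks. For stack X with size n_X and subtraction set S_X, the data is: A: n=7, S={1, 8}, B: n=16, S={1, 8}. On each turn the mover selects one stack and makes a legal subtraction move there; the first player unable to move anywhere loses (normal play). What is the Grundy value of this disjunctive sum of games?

Stack A, S = {1, 8}:
G(0) = 0
G(1) = mex{0} = 1
G(2) = mex{1} = 0
G(3) = mex{0} = 1
G(4) = mex{1} = 0
G(5) = mex{0} = 1
G(6) = mex{1} = 0
G(7) = mex{0} = 1
G_A(7) = 1.
Stack B, S = {1, 8}:
G(0) = 0
G(1) = mex{0} = 1
G(2) = mex{1} = 0
G(3) = mex{0} = 1
G(4) = mex{1} = 0
G(5) = mex{0} = 1
G(6) = mex{1} = 0
G(7) = mex{0} = 1
G(8) = mex{1,0} = 2
G(9) = mex{2,1} = 0
G(10) = mex{0,0} = 1
G(11) = mex{1,1} = 0
G(12) = mex{0,0} = 1
G(13) = mex{1,1} = 0
G(14) = mex{0,0} = 1
G(15) = mex{1,1} = 0
G(16) = mex{0,2} = 1
G_B(16) = 1.
Combined Grundy value = 1 ⊕ 1 = 0.

0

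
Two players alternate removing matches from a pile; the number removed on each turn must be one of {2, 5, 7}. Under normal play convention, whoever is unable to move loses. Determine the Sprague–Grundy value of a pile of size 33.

n :  0  1  2  3  4  5  6  7  8  9 10 11 12 13 14 15 16 17 18 19 20 21 22 23 24 25 26 27 28 29 30 31 32 33
G :  0  0  1  1  0  2  1  3  2  2  0  3  1  0  0  1  1  2  2  3  3  2  0  0  1  1  0  2  1  3  2  2  0  3

3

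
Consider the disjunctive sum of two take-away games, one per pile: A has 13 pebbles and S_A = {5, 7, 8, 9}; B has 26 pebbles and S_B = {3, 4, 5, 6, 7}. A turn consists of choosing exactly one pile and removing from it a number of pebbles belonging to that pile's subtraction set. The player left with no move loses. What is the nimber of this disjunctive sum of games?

Pile A, S = {5, 7, 8, 9}:
n :  0  1  2  3  4  5  6  7  8  9 10 11 12 13
G :  0  0  0  0  0  1  1  1  1  1  2  2  2  2
G_A(13) = 2.
Pile B, S = {3, 4, 5, 6, 7}:
n :  0  1  2  3  4  5  6  7  8  9 10 11 12 13 14 15 16 17 18 19 20 21 22 23 24 25 26
G :  0  0  0  1  1  1  2  2  2  3  0  0  0  1  1  1  2  2  2  3  0  0  0  1  1  1  2
G_B(26) = 2.
Combined Grundy value = 2 ⊕ 2 = 0.

0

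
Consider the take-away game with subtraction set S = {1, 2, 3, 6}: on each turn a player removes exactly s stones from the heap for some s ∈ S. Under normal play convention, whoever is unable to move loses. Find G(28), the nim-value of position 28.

n :  0  1  2  3  4  5  6  7  8  9 10 11 12 13 14 15 16 17 18 19 20 21 22 23 24 25 26 27 28
G :  0  1  2  3  0  1  2  3  0  1  2  3  0  1  2  3  0  1  2  3  0  1  2  3  0  1  2  3  0

0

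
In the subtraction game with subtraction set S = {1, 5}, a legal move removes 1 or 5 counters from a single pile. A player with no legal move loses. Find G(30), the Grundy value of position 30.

0

G(0) = 0
G(1) = mex{0} = 1
G(2) = mex{1} = 0
G(3) = mex{0} = 1
G(4) = mex{1} = 0
G(5) = mex{0,0} = 1
G(6) = mex{1,1} = 0
G(7) = mex{0,0} = 1
G(8) = mex{1,1} = 0
G(9) = mex{0,0} = 1
G(10) = mex{1,1} = 0
G(11) = mex{0,0} = 1
G(12) = mex{1,1} = 0
G(13) = mex{0,0} = 1
G(14) = mex{1,1} = 0
G(15) = mex{0,0} = 1
G(16) = mex{1,1} = 0
G(17) = mex{0,0} = 1
G(18) = mex{1,1} = 0
G(19) = mex{0,0} = 1
G(20) = mex{1,1} = 0
G(21) = mex{0,0} = 1
G(22) = mex{1,1} = 0
G(23) = mex{0,0} = 1
G(24) = mex{1,1} = 0
G(25) = mex{0,0} = 1
G(26) = mex{1,1} = 0
G(27) = mex{0,0} = 1
G(28) = mex{1,1} = 0
G(29) = mex{0,0} = 1
G(30) = mex{1,1} = 0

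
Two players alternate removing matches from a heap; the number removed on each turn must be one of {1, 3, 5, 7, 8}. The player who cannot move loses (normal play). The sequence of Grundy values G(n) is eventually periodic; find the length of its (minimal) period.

15

G(0) = 0
G(1) = mex{0} = 1
G(2) = mex{1} = 0
G(3) = mex{0,0} = 1
G(4) = mex{1,1} = 0
G(5) = mex{0,0,0} = 1
G(6) = mex{1,1,1} = 0
G(7) = mex{0,0,0,0} = 1
G(8) = mex{1,1,1,1,0} = 2
G(9) = mex{2,0,0,0,1} = 3
G(10) = mex{3,1,1,1,0} = 2
G(11) = mex{2,2,0,0,1} = 3
G(12) = mex{3,3,1,1,0} = 2
G(13) = mex{2,2,2,0,1} = 3
G(14) = mex{3,3,3,1,0} = 2
G(15) = mex{2,2,2,2,1} = 0
G(16) = mex{0,3,3,3,2} = 1
G(17) = mex{1,2,2,2,3} = 0
G(18) = mex{0,0,3,3,2} = 1
G(19) = mex{1,1,2,2,3} = 0
G(20) = mex{0,0,0,3,2} = 1
G(21) = mex{1,1,1,2,3} = 0
G(22) = mex{0,0,0,0,2} = 1
G(23) = mex{1,1,1,1,0} = 2
G(24) = mex{2,0,0,0,1} = 3
G(25) = mex{3,1,1,1,0} = 2
G(26) = mex{2,2,0,0,1} = 3
G(27) = mex{3,3,1,1,0} = 2
G(28) = mex{2,2,2,0,1} = 3
G(29) = mex{3,3,3,1,0} = 2
G(30) = mex{2,2,2,2,1} = 0
G(31) = mex{0,3,3,3,2} = 1
G(n+15) = G(n) holds for n = 0,…,7 (a full window of length max(S) = 8), so the sequence is purely periodic with period 15.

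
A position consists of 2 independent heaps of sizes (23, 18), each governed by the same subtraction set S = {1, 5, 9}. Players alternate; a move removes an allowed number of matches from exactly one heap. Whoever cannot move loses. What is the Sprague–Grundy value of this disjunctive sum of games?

1

All heaps use S = {1, 5, 9}:
G(0) = 0
G(1) = mex{0} = 1
G(2) = mex{1} = 0
G(3) = mex{0} = 1
G(4) = mex{1} = 0
G(5) = mex{0,0} = 1
G(6) = mex{1,1} = 0
G(7) = mex{0,0} = 1
G(8) = mex{1,1} = 0
G(9) = mex{0,0,0} = 1
G(10) = mex{1,1,1} = 0
G(11) = mex{0,0,0} = 1
G(12) = mex{1,1,1} = 0
G(13) = mex{0,0,0} = 1
G(14) = mex{1,1,1} = 0
G(15) = mex{0,0,0} = 1
G(16) = mex{1,1,1} = 0
G(17) = mex{0,0,0} = 1
G(18) = mex{1,1,1} = 0
G(19) = mex{0,0,0} = 1
G(20) = mex{1,1,1} = 0
G(21) = mex{0,0,0} = 1
G(22) = mex{1,1,1} = 0
G(23) = mex{0,0,0} = 1
Heap A: G(23) = 1.
Heap B: G(18) = 0.
Combined Grundy value = 1 ⊕ 0 = 1.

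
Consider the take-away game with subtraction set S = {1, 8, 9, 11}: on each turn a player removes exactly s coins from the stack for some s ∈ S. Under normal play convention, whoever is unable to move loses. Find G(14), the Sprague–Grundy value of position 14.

2

G(0) = 0
G(1) = mex{0} = 1
G(2) = mex{1} = 0
G(3) = mex{0} = 1
G(4) = mex{1} = 0
G(5) = mex{0} = 1
G(6) = mex{1} = 0
G(7) = mex{0} = 1
G(8) = mex{1,0} = 2
G(9) = mex{2,1,0} = 3
G(10) = mex{3,0,1} = 2
G(11) = mex{2,1,0,0} = 3
G(12) = mex{3,0,1,1} = 2
G(13) = mex{2,1,0,0} = 3
G(14) = mex{3,0,1,1} = 2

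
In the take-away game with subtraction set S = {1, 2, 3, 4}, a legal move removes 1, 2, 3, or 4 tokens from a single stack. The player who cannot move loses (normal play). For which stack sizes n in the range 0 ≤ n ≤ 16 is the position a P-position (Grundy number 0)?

n :  0  1  2  3  4  5  6  7  8  9 10 11 12 13 14 15 16
G :  0  1  2  3  4  0  1  2  3  4  0  1  2  3  4  0  1
P-positions are exactly the n with G(n) = 0.

0, 5, 10, 15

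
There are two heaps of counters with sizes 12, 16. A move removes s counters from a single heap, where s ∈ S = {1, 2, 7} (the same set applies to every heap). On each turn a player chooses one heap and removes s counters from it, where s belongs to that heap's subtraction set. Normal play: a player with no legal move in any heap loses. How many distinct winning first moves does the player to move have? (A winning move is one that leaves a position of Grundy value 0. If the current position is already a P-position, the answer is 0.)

3

All heaps use S = {1, 2, 7}:
G(0) = 0
G(1) = mex{0} = 1
G(2) = mex{1,0} = 2
G(3) = mex{2,1} = 0
G(4) = mex{0,2} = 1
G(5) = mex{1,0} = 2
G(6) = mex{2,1} = 0
G(7) = mex{0,2,0} = 1
G(8) = mex{1,0,1} = 2
G(9) = mex{2,1,2} = 0
G(10) = mex{0,2,0} = 1
G(11) = mex{1,0,1} = 2
G(12) = mex{2,1,2} = 0
G(13) = mex{0,2,0} = 1
G(14) = mex{1,0,1} = 2
G(15) = mex{2,1,2} = 0
G(16) = mex{0,2,0} = 1
Heap A: G(12) = 0.
Heap B: G(16) = 1.
Combined Grundy value = 0 ⊕ 1 = 1.
A winning move leaves total XOR = 0, i.e. changes one component's Grundy value g to g ⊕ X where X is the current total.
Heap A: need g' = 0⊕1 = 1. Options: 12−1→G=2, 12−2→G=1, 12−7→G=2. Hits: 1.
Heap B: need g' = 1⊕1 = 0. Options: 16−1→G=0, 16−2→G=2, 16−7→G=0. Hits: 2.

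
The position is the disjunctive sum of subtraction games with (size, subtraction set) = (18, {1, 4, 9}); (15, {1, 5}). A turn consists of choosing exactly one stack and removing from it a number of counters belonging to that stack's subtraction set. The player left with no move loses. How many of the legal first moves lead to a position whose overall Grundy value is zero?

Stack A, S = {1, 4, 9}:
n :  0  1  2  3  4  5  6  7  8  9 10 11 12 13 14 15 16 17 18
G :  0  1  0  1  2  0  1  0  1  2  0  1  0  1  2  0  1  0  1
G_A(18) = 1.
Stack B, S = {1, 5}:
G(0) = 0
G(1) = mex{0} = 1
G(2) = mex{1} = 0
G(3) = mex{0} = 1
G(4) = mex{1} = 0
G(5) = mex{0,0} = 1
G(6) = mex{1,1} = 0
G(7) = mex{0,0} = 1
G(8) = mex{1,1} = 0
G(9) = mex{0,0} = 1
G(10) = mex{1,1} = 0
G(11) = mex{0,0} = 1
G(12) = mex{1,1} = 0
G(13) = mex{0,0} = 1
G(14) = mex{1,1} = 0
G(15) = mex{0,0} = 1
G_B(15) = 1.
Combined Grundy value = 1 ⊕ 1 = 0.
A winning move leaves total XOR = 0, i.e. changes one component's Grundy value g to g ⊕ X where X is the current total.
Stack A: target g' = 1⊕0 = 1, but every legal move changes the Grundy value (mex property), so 0 moves.
Stack B: target g' = 1⊕0 = 1, but every legal move changes the Grundy value (mex property), so 0 moves.

0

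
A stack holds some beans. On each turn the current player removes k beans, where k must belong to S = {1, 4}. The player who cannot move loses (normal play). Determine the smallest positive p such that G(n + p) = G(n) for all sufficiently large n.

n :  0  1  2  3  4  5  6  7  8  9 10 11 12 13 14
G :  0  1  0  1  2  0  1  0  1  2  0  1  0  1  2
G(n+5) = G(n) holds for n = 0,…,3 (a full window of length max(S) = 4), so the sequence is purely periodic with period 5.

5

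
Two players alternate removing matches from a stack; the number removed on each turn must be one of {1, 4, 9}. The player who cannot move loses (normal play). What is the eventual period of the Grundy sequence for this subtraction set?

5

G(0) = 0
G(1) = mex{0} = 1
G(2) = mex{1} = 0
G(3) = mex{0} = 1
G(4) = mex{1,0} = 2
G(5) = mex{2,1} = 0
G(6) = mex{0,0} = 1
G(7) = mex{1,1} = 0
G(8) = mex{0,2} = 1
G(9) = mex{1,0,0} = 2
G(10) = mex{2,1,1} = 0
G(11) = mex{0,0,0} = 1
G(12) = mex{1,1,1} = 0
G(13) = mex{0,2,2} = 1
G(14) = mex{1,0,0} = 2
G(15) = mex{2,1,1} = 0
G(n+5) = G(n) holds for n = 0,…,8 (a full window of length max(S) = 9), so the sequence is purely periodic with period 5.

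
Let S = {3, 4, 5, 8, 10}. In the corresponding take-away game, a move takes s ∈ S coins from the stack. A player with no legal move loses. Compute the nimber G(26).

n :  0  1  2  3  4  5  6  7  8  9 10 11 12 13 14 15 16 17 18 19 20 21 22 23 24 25 26
G :  0  0  0  1  1  1  2  2  2  3  3  3  4  0  0  0  1  1  1  2  2  2  3  3  3  4  0

0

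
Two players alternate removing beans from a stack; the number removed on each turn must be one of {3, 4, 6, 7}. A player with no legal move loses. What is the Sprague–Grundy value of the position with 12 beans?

n :  0  1  2  3  4  5  6  7  8  9 10 11 12
G :  0  0  0  1  1  1  2  2  2  3  0  0  0

0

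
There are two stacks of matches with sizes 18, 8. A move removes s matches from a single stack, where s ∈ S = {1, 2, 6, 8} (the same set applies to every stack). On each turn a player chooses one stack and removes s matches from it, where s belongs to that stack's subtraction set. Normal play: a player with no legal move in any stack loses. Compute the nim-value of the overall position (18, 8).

0

All stacks use S = {1, 2, 6, 8}:
n :  0  1  2  3  4  5  6  7  8  9 10 11 12 13 14 15 16 17 18
G :  0  1  2  0  1  2  3  0  1  2  0  1  2  3  0  1  2  0  1
Stack A: G(18) = 1.
Stack B: G(8) = 1.
Combined Grundy value = 1 ⊕ 1 = 0.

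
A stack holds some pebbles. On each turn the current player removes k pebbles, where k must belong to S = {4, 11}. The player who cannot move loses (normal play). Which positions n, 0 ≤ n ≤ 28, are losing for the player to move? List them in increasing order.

0, 1, 2, 3, 8, 9, 10, 15, 16, 17, 18, 23, 24, 25

G(0) = 0
G(1) = mex{} = 0
G(2) = mex{} = 0
G(3) = mex{} = 0
G(4) = mex{0} = 1
G(5) = mex{0} = 1
G(6) = mex{0} = 1
G(7) = mex{0} = 1
G(8) = mex{1} = 0
G(9) = mex{1} = 0
G(10) = mex{1} = 0
G(11) = mex{1,0} = 2
G(12) = mex{0,0} = 1
G(13) = mex{0,0} = 1
G(14) = mex{0,0} = 1
G(15) = mex{2,1} = 0
G(16) = mex{1,1} = 0
G(17) = mex{1,1} = 0
G(18) = mex{1,1} = 0
G(19) = mex{0,0} = 1
G(20) = mex{0,0} = 1
G(21) = mex{0,0} = 1
G(22) = mex{0,2} = 1
G(23) = mex{1,1} = 0
G(24) = mex{1,1} = 0
G(25) = mex{1,1} = 0
G(26) = mex{1,0} = 2
G(27) = mex{0,0} = 1
G(28) = mex{0,0} = 1
P-positions are exactly the n with G(n) = 0.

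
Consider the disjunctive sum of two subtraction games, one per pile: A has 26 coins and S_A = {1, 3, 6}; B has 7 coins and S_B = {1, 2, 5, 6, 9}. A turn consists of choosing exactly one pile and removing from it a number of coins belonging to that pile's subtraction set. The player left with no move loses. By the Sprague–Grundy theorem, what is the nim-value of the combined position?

2

Pile A, S = {1, 3, 6}:
n :  0  1  2  3  4  5  6  7  8  9 10 11 12 13 14 15 16 17 18 19 20 21 22 23 24 25 26
G :  0  1  0  1  0  1  2  3  2  0  1  0  1  0  1  2  3  2  0  1  0  1  0  1  2  3  2
G_A(26) = 2.
Pile B, S = {1, 2, 5, 6, 9}:
G(0) = 0
G(1) = mex{0} = 1
G(2) = mex{1,0} = 2
G(3) = mex{2,1} = 0
G(4) = mex{0,2} = 1
G(5) = mex{1,0,0} = 2
G(6) = mex{2,1,1,0} = 3
G(7) = mex{3,2,2,1} = 0
G_B(7) = 0.
Combined Grundy value = 2 ⊕ 0 = 2.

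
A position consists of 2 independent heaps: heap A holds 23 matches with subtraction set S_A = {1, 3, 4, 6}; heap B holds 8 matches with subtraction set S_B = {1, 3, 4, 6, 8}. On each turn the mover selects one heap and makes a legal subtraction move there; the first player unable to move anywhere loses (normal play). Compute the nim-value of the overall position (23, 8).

Heap A, S = {1, 3, 4, 6}:
G(0) = 0
G(1) = mex{0} = 1
G(2) = mex{1} = 0
G(3) = mex{0,0} = 1
G(4) = mex{1,1,0} = 2
G(5) = mex{2,0,1} = 3
G(6) = mex{3,1,0,0} = 2
G(7) = mex{2,2,1,1} = 0
G(8) = mex{0,3,2,0} = 1
G(9) = mex{1,2,3,1} = 0
G(10) = mex{0,0,2,2} = 1
G(11) = mex{1,1,0,3} = 2
G(12) = mex{2,0,1,2} = 3
G(13) = mex{3,1,0,0} = 2
G(14) = mex{2,2,1,1} = 0
G(15) = mex{0,3,2,0} = 1
G(16) = mex{1,2,3,1} = 0
G(17) = mex{0,0,2,2} = 1
G(18) = mex{1,1,0,3} = 2
G(19) = mex{2,0,1,2} = 3
G(20) = mex{3,1,0,0} = 2
G(21) = mex{2,2,1,1} = 0
G(22) = mex{0,3,2,0} = 1
G(23) = mex{1,2,3,1} = 0
G_A(23) = 0.
Heap B, S = {1, 3, 4, 6, 8}:
n : 0 1 2 3 4 5 6 7 8
G : 0 1 0 1 2 3 2 0 1
G_B(8) = 1.
Combined Grundy value = 0 ⊕ 1 = 1.

1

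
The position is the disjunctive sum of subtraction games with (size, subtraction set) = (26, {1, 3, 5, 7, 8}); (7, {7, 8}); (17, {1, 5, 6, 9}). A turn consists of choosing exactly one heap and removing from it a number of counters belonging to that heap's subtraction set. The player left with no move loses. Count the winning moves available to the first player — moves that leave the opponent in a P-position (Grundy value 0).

Heap A, S = {1, 3, 5, 7, 8}:
G(0) = 0
G(1) = mex{0} = 1
G(2) = mex{1} = 0
G(3) = mex{0,0} = 1
G(4) = mex{1,1} = 0
G(5) = mex{0,0,0} = 1
G(6) = mex{1,1,1} = 0
G(7) = mex{0,0,0,0} = 1
G(8) = mex{1,1,1,1,0} = 2
G(9) = mex{2,0,0,0,1} = 3
G(10) = mex{3,1,1,1,0} = 2
G(11) = mex{2,2,0,0,1} = 3
G(12) = mex{3,3,1,1,0} = 2
G(13) = mex{2,2,2,0,1} = 3
G(14) = mex{3,3,3,1,0} = 2
G(15) = mex{2,2,2,2,1} = 0
G(16) = mex{0,3,3,3,2} = 1
G(17) = mex{1,2,2,2,3} = 0
G(18) = mex{0,0,3,3,2} = 1
G(19) = mex{1,1,2,2,3} = 0
G(20) = mex{0,0,0,3,2} = 1
G(21) = mex{1,1,1,2,3} = 0
G(22) = mex{0,0,0,0,2} = 1
G(23) = mex{1,1,1,1,0} = 2
G(24) = mex{2,0,0,0,1} = 3
G(25) = mex{3,1,1,1,0} = 2
G(26) = mex{2,2,0,0,1} = 3
G_A(26) = 3.
Heap B, S = {7, 8}:
G(0) = 0
G(1) = mex{} = 0
G(2) = mex{} = 0
G(3) = mex{} = 0
G(4) = mex{} = 0
G(5) = mex{} = 0
G(6) = mex{} = 0
G(7) = mex{0} = 1
G_B(7) = 1.
Heap C, S = {1, 5, 6, 9}:
G(0) = 0
G(1) = mex{0} = 1
G(2) = mex{1} = 0
G(3) = mex{0} = 1
G(4) = mex{1} = 0
G(5) = mex{0,0} = 1
G(6) = mex{1,1,0} = 2
G(7) = mex{2,0,1} = 3
G(8) = mex{3,1,0} = 2
G(9) = mex{2,0,1,0} = 3
G(10) = mex{3,1,0,1} = 2
G(11) = mex{2,2,1,0} = 3
G(12) = mex{3,3,2,1} = 0
G(13) = mex{0,2,3,0} = 1
G(14) = mex{1,3,2,1} = 0
G(15) = mex{0,2,3,2} = 1
G(16) = mex{1,3,2,3} = 0
G(17) = mex{0,0,3,2} = 1
G_C(17) = 1.
Combined Grundy value = 3 ⊕ 1 ⊕ 1 = 3.
A winning move leaves total XOR = 0, i.e. changes one component's Grundy value g to g ⊕ X where X is the current total.
Heap A: need g' = 3⊕3 = 0. Options: 26−1→G=2, 26−3→G=2, 26−5→G=0, 26−7→G=0, 26−8→G=1. Hits: 2.
Heap B: need g' = 1⊕3 = 2. Options: 7−7→G=0. Hits: 0.
Heap C: need g' = 1⊕3 = 2. Options: 17−1→G=0, 17−5→G=0, 17−6→G=3, 17−9→G=2. Hits: 1.

3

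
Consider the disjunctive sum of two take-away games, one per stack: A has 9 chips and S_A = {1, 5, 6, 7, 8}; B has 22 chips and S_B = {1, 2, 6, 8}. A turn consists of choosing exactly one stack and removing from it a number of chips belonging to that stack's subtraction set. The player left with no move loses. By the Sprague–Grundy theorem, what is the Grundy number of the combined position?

2

Stack A, S = {1, 5, 6, 7, 8}:
n : 0 1 2 3 4 5 6 7 8 9
G : 0 1 0 1 0 1 2 3 2 3
G_A(9) = 3.
Stack B, S = {1, 2, 6, 8}:
G(0) = 0
G(1) = mex{0} = 1
G(2) = mex{1,0} = 2
G(3) = mex{2,1} = 0
G(4) = mex{0,2} = 1
G(5) = mex{1,0} = 2
G(6) = mex{2,1,0} = 3
G(7) = mex{3,2,1} = 0
G(8) = mex{0,3,2,0} = 1
G(9) = mex{1,0,0,1} = 2
G(10) = mex{2,1,1,2} = 0
G(11) = mex{0,2,2,0} = 1
G(12) = mex{1,0,3,1} = 2
G(13) = mex{2,1,0,2} = 3
G(14) = mex{3,2,1,3} = 0
G(15) = mex{0,3,2,0} = 1
G(16) = mex{1,0,0,1} = 2
G(17) = mex{2,1,1,2} = 0
G(18) = mex{0,2,2,0} = 1
G(19) = mex{1,0,3,1} = 2
G(20) = mex{2,1,0,2} = 3
G(21) = mex{3,2,1,3} = 0
G(22) = mex{0,3,2,0} = 1
G_B(22) = 1.
Combined Grundy value = 3 ⊕ 1 = 2.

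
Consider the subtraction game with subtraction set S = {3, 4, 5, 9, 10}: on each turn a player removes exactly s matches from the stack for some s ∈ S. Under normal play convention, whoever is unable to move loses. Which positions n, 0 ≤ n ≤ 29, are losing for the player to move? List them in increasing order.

G(0) = 0
G(1) = mex{} = 0
G(2) = mex{} = 0
G(3) = mex{0} = 1
G(4) = mex{0,0} = 1
G(5) = mex{0,0,0} = 1
G(6) = mex{1,0,0} = 2
G(7) = mex{1,1,0} = 2
G(8) = mex{1,1,1} = 0
G(9) = mex{2,1,1,0} = 3
G(10) = mex{2,2,1,0,0} = 3
G(11) = mex{0,2,2,0,0} = 1
G(12) = mex{3,0,2,1,0} = 4
G(13) = mex{3,3,0,1,1} = 2
G(14) = mex{1,3,3,1,1} = 0
G(15) = mex{4,1,3,2,1} = 0
G(16) = mex{2,4,1,2,2} = 0
G(17) = mex{0,2,4,0,2} = 1
G(18) = mex{0,0,2,3,0} = 1
G(19) = mex{0,0,0,3,3} = 1
G(20) = mex{1,0,0,1,3} = 2
G(21) = mex{1,1,0,4,1} = 2
G(22) = mex{1,1,1,2,4} = 0
G(23) = mex{2,1,1,0,2} = 3
G(24) = mex{2,2,1,0,0} = 3
G(25) = mex{0,2,2,0,0} = 1
G(26) = mex{3,0,2,1,0} = 4
G(27) = mex{3,3,0,1,1} = 2
G(28) = mex{1,3,3,1,1} = 0
G(29) = mex{4,1,3,2,1} = 0
P-positions are exactly the n with G(n) = 0.

0, 1, 2, 8, 14, 15, 16, 22, 28, 29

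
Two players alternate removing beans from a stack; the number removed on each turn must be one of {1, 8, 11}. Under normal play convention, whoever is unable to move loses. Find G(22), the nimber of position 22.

1

n :  0  1  2  3  4  5  6  7  8  9 10 11 12 13 14 15 16 17 18 19 20 21 22
G :  0  1  0  1  0  1  0  1  2  0  1  2  3  2  3  2  0  1  0  1  2  0  1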